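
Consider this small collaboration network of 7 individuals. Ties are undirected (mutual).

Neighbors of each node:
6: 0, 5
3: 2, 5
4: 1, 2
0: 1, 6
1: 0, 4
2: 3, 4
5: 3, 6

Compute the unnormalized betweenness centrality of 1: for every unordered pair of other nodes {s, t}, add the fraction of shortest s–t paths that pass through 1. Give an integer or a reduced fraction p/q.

Pairs whose geodesics pass through 1 — 4–0: 1; 4–6: 1; 0–2: 1.
All other pairs contribute 0.
Summing the contributions gives betweenness(1) = 3.

3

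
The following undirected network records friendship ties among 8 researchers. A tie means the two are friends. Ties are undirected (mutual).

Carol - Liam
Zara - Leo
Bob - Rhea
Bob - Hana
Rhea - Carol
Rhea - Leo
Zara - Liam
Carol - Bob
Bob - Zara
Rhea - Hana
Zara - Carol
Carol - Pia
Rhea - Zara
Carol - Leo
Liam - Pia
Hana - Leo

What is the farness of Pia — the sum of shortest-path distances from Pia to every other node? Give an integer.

Distances from Pia: Bob:2, Carol:1, Hana:3, Leo:2, Liam:1, Rhea:2, Zara:2.
Sum = 2 + 1 + 3 + 2 + 1 + 2 + 2 = 13.

13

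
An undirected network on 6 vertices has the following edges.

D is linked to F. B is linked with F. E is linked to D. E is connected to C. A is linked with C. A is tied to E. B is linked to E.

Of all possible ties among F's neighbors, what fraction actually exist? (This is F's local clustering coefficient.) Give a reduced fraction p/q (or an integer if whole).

F's neighbors: B and D (k = 2).
Possible neighbor pairs: C(2,2) = 1. Edges among them: none → e = 0.
Clustering(F) = 0/1.

0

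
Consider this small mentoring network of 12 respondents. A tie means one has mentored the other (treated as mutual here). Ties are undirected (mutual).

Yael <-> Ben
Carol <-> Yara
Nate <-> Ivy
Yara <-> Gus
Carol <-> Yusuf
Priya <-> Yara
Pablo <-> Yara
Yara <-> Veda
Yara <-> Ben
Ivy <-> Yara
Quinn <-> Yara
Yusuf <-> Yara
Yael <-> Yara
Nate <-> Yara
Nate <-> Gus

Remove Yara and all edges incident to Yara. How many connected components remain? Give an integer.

7

Without Yara, the remaining ties split the others into: {Carol, Yusuf}; {Priya}; {Ben, Yael}; {Gus, Ivy, Nate}; {Quinn}; {Pablo}; {Veda}.
That's 7 separate components.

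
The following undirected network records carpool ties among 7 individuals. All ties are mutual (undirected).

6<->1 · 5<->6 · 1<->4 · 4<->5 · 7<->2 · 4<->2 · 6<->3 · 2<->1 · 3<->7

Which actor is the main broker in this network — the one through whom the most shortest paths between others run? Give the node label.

6

Unnormalized betweenness of each node: 1:11/6, 2:17/6, 3:3/2, 4:2, 5:5/6, 6:11/3, 7:4/3.
6 has the largest value, 11/3, making it the main broker — the node through which the most shortest paths run.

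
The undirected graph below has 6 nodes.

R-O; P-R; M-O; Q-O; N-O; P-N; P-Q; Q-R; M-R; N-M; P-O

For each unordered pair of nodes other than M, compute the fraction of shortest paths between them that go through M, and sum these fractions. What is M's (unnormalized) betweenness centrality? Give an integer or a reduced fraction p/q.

Pairs whose geodesics pass through M — R–N: 1/3.
All other pairs contribute 0.
Summing the contributions gives betweenness(M) = 1/3.

1/3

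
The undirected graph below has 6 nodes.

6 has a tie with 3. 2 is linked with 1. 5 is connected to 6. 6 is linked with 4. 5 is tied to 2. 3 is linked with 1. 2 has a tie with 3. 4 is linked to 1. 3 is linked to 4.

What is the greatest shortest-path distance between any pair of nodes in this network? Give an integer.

Eccentricity of each node (its greatest distance to any other): 1:2, 2:2, 3:2, 4:2, 5:2, 6:2.
The maximum eccentricity is 2, realized for instance by the pair 1–6 via 1 – 4 – 6. So the diameter is 2.

2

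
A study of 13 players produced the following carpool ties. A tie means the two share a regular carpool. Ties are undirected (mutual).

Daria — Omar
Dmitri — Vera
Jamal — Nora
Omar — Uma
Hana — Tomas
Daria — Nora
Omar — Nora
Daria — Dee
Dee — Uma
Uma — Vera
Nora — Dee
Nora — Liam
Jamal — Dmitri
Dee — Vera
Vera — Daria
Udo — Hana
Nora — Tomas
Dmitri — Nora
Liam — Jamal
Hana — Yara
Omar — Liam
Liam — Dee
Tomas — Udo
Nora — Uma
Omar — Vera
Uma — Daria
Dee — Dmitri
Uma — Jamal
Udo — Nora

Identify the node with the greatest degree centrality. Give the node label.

Degrees — Daria:5, Dee:6, Dmitri:4, Hana:3, Jamal:4, Liam:4, Nora:9, Omar:5, Tomas:3, Udo:3, Uma:6, Vera:5, Yara:1.
The maximum is 9, attained only by Nora.

Nora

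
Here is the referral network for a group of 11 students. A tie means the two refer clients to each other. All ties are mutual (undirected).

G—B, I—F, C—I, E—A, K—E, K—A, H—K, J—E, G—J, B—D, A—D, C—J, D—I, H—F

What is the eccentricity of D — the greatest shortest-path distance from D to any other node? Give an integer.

Distances from D: A:1, B:1, C:2, E:2, F:2, G:2, H:3, I:1, J:3, K:2.
The largest is 3 (to H and J), so the eccentricity of D is 3.

3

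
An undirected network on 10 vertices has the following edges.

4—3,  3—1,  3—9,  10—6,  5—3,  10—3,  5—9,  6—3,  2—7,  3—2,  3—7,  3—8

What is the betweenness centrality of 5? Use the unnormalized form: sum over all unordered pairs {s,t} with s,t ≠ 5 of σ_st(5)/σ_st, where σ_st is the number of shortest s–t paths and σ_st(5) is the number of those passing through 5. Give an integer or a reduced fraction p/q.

No shortest path between any pair of other nodes passes through 5.
Summing the contributions gives betweenness(5) = 0.

0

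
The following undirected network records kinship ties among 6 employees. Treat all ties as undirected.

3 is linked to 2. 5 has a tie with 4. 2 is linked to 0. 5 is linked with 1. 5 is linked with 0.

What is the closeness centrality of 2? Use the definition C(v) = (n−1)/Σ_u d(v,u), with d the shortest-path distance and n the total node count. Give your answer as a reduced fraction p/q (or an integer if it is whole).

Distances from 2: 0:1, 1:3, 3:1, 4:3, 5:2. Sum = 10.
n = 6, so closeness = 5/10 = 1/2.

1/2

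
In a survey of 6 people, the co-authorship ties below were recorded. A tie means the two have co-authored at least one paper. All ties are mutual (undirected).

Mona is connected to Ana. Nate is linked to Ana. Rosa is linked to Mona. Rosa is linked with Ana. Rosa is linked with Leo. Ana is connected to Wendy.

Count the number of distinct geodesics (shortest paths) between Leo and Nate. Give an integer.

The shortest distance is 3, and the only length-3 path is Leo–Rosa–Ana–Nate. So there is exactly 1 shortest path.

1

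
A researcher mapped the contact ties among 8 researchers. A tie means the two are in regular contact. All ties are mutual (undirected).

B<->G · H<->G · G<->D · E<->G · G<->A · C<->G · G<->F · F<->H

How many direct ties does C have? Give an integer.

C is directly tied to G. That is 1 neighbor, so the degree of C is 1.

1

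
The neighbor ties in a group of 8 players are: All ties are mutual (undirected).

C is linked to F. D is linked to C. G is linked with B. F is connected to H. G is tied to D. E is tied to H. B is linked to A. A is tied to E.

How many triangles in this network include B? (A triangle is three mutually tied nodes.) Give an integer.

B's neighbors are A and G, but none of them are tied to each other, so no triangle contains B.

0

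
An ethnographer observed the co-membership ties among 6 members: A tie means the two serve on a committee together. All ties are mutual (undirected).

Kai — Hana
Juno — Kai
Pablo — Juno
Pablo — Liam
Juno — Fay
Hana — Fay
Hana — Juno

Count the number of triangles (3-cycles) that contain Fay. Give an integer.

Fay's neighbors: Hana and Juno.
Neighbor pairs that are themselves tied: Fay–Hana–Juno. Each forms one triangle with Fay, for 1 in total.

1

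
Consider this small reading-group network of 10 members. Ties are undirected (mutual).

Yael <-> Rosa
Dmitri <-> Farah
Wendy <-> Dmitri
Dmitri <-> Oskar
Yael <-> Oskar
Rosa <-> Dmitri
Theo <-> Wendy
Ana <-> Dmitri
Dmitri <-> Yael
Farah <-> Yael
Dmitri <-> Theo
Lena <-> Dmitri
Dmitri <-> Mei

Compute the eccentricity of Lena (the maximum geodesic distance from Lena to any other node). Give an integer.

Distances from Lena: Ana:2, Dmitri:1, Farah:2, Mei:2, Oskar:2, Rosa:2, Theo:2, Wendy:2, Yael:2.
The largest is 2 (to Farah, Wendy, Ana, Yael, Oskar, Rosa, Theo, and Mei), so the eccentricity of Lena is 2.

2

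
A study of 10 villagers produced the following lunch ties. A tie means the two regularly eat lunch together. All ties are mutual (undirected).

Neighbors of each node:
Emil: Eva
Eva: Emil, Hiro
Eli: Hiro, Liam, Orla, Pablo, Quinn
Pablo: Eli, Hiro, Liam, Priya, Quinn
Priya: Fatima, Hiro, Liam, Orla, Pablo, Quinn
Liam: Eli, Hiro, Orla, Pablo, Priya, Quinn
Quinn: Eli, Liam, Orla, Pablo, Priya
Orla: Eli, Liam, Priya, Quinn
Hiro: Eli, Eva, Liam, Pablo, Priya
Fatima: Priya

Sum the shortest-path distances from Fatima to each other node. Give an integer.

Distances from Fatima: Eli:3, Emil:4, Eva:3, Hiro:2, Liam:2, Orla:2, Pablo:2, Priya:1, Quinn:2.
Sum = 3 + 4 + 3 + 2 + 2 + 2 + 2 + 1 + 2 = 21.

21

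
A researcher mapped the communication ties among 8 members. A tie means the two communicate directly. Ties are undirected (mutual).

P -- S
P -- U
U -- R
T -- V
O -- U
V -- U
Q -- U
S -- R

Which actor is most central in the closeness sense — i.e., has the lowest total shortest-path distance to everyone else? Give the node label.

U

Farness (sum of distances to all others) for each node — O:15, P:13, Q:15, R:13, S:17, T:19, U:9, V:13.
The smallest farness is 9, for U, so U has the highest closeness.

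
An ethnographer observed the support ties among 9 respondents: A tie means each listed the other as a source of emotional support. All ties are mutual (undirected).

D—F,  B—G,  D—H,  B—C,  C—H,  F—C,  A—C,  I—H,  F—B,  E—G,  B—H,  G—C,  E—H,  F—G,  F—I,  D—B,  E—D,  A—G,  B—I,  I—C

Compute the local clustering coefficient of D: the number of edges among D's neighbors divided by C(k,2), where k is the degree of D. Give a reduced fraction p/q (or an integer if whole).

D's neighbors: B, E, F, and H (k = 4).
Possible neighbor pairs: C(4,2) = 6. Edges among them: B–F, B–H, E–H → e = 3.
Clustering(D) = 3/6 = 1/2.

1/2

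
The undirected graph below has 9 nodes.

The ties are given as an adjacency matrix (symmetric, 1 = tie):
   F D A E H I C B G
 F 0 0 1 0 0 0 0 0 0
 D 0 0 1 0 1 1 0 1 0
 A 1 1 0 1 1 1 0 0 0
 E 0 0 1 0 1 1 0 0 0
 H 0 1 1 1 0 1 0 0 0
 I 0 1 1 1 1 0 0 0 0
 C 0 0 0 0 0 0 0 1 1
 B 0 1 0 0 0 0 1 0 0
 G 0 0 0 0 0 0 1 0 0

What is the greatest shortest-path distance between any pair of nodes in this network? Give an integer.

Eccentricity of each node (its greatest distance to any other): A:4, B:3, C:4, D:3, E:5, F:5, G:5, H:4, I:4.
The maximum eccentricity is 5, realized for instance by the pair F–G via F – A – D – B – C – G. So the diameter is 5.

5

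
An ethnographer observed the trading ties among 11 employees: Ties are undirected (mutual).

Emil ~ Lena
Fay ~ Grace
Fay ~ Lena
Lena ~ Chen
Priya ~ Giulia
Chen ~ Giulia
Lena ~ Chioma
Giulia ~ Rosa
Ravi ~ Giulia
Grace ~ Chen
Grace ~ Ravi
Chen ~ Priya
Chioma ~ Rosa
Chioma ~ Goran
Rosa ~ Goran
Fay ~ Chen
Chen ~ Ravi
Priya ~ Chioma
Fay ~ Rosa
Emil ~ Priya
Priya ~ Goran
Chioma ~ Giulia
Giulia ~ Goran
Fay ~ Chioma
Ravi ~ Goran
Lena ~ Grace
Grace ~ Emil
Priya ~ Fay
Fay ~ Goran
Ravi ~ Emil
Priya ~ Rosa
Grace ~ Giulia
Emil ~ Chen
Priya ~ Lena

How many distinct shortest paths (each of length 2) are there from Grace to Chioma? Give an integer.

3

The shortest distance is 2. The length-2 paths are: Grace–Fay–Chioma; Grace–Giulia–Chioma; Grace–Lena–Chioma.
That gives 3 distinct shortest paths.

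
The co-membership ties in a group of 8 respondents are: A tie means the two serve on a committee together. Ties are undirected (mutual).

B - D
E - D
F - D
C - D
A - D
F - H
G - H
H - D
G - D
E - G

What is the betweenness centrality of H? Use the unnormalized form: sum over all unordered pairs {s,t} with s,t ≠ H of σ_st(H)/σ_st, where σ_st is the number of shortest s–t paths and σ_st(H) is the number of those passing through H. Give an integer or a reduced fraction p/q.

Pairs whose geodesics pass through H — G–F: 1/2.
All other pairs contribute 0.
Summing the contributions gives betweenness(H) = 1/2.

1/2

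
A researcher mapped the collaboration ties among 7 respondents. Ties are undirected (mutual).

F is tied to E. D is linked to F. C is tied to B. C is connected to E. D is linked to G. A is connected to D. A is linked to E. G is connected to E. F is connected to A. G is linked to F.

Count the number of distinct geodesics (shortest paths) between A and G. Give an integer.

The shortest distance is 2. The length-2 paths are: A–F–G; A–D–G; A–E–G.
That gives 3 distinct shortest paths.

3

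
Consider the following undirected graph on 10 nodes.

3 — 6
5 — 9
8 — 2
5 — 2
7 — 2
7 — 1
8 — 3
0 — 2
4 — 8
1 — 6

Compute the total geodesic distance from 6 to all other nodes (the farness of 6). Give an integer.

25

Distances from 6: 0:4, 1:1, 2:3, 3:1, 4:3, 5:4, 7:2, 8:2, 9:5.
Sum = 4 + 1 + 3 + 1 + 3 + 4 + 2 + 2 + 5 = 25.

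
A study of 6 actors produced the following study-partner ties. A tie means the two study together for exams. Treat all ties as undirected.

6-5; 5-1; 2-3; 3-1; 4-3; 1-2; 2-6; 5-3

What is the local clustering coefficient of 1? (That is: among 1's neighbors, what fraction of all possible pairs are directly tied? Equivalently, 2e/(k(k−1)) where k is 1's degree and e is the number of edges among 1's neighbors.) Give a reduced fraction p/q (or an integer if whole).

2/3

1's neighbors: 2, 3, and 5 (k = 3).
Possible neighbor pairs: C(3,2) = 3. Edges among them: 2–3, 3–5 → e = 2.
Clustering(1) = 2/3.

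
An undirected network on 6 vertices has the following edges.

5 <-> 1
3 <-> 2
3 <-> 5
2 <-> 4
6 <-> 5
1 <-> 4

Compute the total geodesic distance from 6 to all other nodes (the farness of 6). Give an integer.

Distances from 6: 1:2, 2:3, 3:2, 4:3, 5:1.
Sum = 2 + 3 + 2 + 3 + 1 = 11.

11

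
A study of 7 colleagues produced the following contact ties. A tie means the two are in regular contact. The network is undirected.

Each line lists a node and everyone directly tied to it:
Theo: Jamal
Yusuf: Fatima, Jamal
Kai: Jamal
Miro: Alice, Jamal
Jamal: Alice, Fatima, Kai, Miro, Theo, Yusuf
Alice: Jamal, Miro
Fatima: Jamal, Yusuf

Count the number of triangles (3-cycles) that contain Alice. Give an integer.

Alice's neighbors: Jamal and Miro.
Neighbor pairs that are themselves tied: Alice–Jamal–Miro. Each forms one triangle with Alice, for 1 in total.

1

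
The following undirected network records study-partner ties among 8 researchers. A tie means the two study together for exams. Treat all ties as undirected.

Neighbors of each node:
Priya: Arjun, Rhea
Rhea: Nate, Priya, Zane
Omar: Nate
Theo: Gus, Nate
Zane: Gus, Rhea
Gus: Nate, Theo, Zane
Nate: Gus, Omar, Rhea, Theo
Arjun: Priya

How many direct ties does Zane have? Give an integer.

2

Zane is directly tied to Gus and Rhea. That is 2 neighbors, so the degree of Zane is 2.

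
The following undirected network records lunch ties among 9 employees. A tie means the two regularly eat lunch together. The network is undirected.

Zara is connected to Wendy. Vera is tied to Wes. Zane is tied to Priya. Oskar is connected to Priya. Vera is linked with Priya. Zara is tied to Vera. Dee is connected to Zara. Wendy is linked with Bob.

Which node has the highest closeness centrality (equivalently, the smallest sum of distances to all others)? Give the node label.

Vera

Farness (sum of distances to all others) for each node — Bob:27, Dee:22, Oskar:24, Priya:17, Vera:14, Wendy:20, Wes:21, Zane:24, Zara:15.
The smallest farness is 14, for Vera, so Vera has the highest closeness.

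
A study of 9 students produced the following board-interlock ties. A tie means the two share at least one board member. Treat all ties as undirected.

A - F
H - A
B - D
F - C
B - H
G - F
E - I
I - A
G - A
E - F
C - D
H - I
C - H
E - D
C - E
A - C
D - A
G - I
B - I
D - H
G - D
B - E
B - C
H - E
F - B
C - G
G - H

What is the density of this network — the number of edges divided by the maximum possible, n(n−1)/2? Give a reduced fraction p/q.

3/4

There are 27 edges and 9 nodes, so the maximum possible is C(9,2) = 36.
Density = 27/36 = 3/4.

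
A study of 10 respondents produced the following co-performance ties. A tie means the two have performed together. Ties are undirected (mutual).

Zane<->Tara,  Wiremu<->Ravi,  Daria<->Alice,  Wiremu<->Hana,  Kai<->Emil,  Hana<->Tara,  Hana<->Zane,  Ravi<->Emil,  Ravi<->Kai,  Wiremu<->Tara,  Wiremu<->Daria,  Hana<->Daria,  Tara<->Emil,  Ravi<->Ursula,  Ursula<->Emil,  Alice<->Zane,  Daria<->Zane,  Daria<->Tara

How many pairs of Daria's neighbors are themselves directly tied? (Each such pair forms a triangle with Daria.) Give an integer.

Daria's neighbors: Alice, Hana, Tara, Wiremu, and Zane.
Neighbor pairs that are themselves tied: Daria–Alice–Zane; Daria–Hana–Tara; Daria–Hana–Wiremu; Daria–Hana–Zane; Daria–Tara–Wiremu; Daria–Tara–Zane. Each forms one triangle with Daria, for 6 in total.

6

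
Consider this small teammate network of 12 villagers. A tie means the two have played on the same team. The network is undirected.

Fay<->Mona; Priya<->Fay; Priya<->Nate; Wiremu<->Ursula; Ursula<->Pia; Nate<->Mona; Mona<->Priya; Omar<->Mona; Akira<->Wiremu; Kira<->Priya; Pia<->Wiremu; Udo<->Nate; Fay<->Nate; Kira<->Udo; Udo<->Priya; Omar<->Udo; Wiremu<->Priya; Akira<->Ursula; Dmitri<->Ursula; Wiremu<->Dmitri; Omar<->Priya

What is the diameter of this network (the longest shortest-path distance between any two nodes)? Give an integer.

Eccentricity of each node (its greatest distance to any other): Akira:3, Dmitri:3, Fay:3, Kira:3, Mona:3, Nate:3, Omar:3, Pia:3, Priya:2, Udo:3, Ursula:3, Wiremu:2.
The maximum eccentricity is 3, realized for instance by the pair Dmitri–Kira via Dmitri – Wiremu – Priya – Kira. So the diameter is 3.

3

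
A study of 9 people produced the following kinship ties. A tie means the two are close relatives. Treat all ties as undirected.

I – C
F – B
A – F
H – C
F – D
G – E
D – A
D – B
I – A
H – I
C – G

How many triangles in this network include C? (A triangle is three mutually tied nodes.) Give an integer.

1

C's neighbors: G, H, and I.
Neighbor pairs that are themselves tied: C–H–I. Each forms one triangle with C, for 1 in total.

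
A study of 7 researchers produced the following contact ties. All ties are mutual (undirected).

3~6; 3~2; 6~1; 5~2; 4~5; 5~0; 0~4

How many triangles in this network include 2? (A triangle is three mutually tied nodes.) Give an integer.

2's neighbors are 3 and 5, but none of them are tied to each other, so no triangle contains 2.

0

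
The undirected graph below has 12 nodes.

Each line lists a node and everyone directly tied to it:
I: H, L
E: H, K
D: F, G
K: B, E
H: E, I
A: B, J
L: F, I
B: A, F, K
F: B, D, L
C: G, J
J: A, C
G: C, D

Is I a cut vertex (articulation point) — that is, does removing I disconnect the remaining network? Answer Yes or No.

Even without I, every remaining node can still reach every other (the residual graph is connected), so I is not a cut vertex.

No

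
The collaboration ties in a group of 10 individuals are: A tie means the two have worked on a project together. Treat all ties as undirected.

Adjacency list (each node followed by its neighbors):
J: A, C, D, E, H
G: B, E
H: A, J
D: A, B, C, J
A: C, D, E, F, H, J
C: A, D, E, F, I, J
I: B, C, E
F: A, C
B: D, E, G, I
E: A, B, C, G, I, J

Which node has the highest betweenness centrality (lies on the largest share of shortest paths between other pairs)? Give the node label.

E

Unnormalized betweenness of each node: A:133/20, B:9/4, C:117/20, D:67/30, E:277/30, F:0, G:0, H:0, I:8/15, J:13/4.
E has the largest value, 277/30, making it the main broker — the node through which the most shortest paths run.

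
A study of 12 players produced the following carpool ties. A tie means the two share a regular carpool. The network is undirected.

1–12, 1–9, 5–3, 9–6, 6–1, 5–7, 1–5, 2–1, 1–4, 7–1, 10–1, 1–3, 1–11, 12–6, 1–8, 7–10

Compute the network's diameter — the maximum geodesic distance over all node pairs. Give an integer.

Eccentricity of each node (its greatest distance to any other): 1:1, 2:2, 3:2, 4:2, 5:2, 6:2, 7:2, 8:2, 9:2, 10:2, 11:2, 12:2.
The maximum eccentricity is 2, realized for instance by the pair 2–7 via 2 – 1 – 7. So the diameter is 2.

2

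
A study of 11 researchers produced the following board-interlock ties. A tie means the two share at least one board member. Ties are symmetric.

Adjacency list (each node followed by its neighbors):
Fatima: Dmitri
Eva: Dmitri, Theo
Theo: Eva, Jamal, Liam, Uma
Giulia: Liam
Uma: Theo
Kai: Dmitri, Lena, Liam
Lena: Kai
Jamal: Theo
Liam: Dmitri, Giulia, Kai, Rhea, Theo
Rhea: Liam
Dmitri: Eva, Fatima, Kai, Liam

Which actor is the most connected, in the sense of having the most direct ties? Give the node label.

Liam

Degrees — Dmitri:4, Eva:2, Fatima:1, Giulia:1, Jamal:1, Kai:3, Lena:1, Liam:5, Rhea:1, Theo:4, Uma:1.
The maximum is 5, attained only by Liam.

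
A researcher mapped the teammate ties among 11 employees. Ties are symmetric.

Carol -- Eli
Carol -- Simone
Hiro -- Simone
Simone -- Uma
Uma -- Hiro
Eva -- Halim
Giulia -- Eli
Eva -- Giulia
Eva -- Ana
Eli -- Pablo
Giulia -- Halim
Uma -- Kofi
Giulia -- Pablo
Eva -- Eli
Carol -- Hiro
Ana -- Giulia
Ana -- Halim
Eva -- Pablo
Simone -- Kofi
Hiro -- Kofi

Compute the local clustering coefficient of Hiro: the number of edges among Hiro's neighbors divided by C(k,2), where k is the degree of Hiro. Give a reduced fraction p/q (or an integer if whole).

Hiro's neighbors: Carol, Kofi, Simone, and Uma (k = 4).
Possible neighbor pairs: C(4,2) = 6. Edges among them: Carol–Simone, Kofi–Simone, Kofi–Uma, Simone–Uma → e = 4.
Clustering(Hiro) = 4/6 = 2/3.

2/3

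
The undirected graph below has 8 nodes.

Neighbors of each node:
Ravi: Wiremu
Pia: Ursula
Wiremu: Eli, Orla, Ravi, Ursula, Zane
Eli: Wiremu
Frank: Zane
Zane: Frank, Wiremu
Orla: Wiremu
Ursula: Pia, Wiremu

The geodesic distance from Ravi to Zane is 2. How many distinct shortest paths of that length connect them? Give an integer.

The shortest distance is 2, and the only length-2 path is Ravi–Wiremu–Zane. So there is exactly 1 shortest path.

1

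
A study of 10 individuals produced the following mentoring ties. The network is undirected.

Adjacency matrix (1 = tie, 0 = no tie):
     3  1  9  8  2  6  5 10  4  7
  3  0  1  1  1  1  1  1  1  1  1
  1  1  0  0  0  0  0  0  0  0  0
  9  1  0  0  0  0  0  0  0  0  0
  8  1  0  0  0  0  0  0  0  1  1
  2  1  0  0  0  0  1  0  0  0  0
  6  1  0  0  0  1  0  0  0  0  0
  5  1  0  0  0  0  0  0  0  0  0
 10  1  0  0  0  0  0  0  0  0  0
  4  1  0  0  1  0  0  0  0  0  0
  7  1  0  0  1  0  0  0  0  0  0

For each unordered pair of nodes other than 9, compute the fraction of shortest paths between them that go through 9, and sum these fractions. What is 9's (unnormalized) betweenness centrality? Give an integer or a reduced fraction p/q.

No shortest path between any pair of other nodes passes through 9.
Summing the contributions gives betweenness(9) = 0.

0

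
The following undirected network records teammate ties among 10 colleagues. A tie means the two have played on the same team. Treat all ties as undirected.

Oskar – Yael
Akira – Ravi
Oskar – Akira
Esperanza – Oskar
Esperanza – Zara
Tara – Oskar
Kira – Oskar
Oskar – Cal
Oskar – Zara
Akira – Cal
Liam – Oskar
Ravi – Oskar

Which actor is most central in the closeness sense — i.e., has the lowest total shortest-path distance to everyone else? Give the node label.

Oskar

Farness (sum of distances to all others) for each node — Akira:15, Cal:16, Esperanza:16, Kira:17, Liam:17, Oskar:9, Ravi:16, Tara:17, Yael:17, Zara:16.
The smallest farness is 9, for Oskar, so Oskar has the highest closeness.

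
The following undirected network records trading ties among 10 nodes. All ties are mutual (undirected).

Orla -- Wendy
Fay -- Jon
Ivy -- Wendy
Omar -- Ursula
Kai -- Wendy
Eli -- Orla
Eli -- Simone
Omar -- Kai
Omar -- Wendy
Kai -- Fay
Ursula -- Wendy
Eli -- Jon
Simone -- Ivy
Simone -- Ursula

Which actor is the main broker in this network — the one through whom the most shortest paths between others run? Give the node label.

Wendy

Unnormalized betweenness of each node: Eli:7, Fay:3, Ivy:5/6, Jon:3, Kai:6, Omar:4/3, Orla:5/2, Simone:5, Ursula:8/3, Wendy:32/3.
Wendy has the largest value, 32/3, making it the main broker — the node through which the most shortest paths run.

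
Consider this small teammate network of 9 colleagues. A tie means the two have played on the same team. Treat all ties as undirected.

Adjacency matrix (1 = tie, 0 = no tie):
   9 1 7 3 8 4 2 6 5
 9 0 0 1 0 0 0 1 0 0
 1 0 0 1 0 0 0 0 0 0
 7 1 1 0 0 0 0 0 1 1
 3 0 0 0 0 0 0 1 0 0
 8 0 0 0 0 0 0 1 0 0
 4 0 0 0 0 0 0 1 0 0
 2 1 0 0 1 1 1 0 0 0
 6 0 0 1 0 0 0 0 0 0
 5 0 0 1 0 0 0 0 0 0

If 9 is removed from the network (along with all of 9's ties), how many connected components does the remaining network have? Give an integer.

2

Without 9, the remaining ties split the others into: {1, 5, 6, 7}; {2, 3, 4, 8}.
That's 2 separate components.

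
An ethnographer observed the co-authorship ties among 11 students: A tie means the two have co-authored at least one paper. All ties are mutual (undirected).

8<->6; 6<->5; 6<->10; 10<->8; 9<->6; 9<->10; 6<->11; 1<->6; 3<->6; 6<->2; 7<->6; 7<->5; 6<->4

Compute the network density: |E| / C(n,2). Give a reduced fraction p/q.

13/55

There are 13 edges and 11 nodes, so the maximum possible is C(11,2) = 55.
Density = 13/55.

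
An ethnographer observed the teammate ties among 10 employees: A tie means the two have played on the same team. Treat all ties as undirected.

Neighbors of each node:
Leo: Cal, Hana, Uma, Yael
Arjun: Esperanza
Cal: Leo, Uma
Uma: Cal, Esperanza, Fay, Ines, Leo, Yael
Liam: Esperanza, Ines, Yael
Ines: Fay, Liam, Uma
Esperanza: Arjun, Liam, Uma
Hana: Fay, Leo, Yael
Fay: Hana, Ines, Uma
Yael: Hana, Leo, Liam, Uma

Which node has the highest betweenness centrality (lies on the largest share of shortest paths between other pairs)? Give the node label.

Uma

Unnormalized betweenness of each node: Arjun:0, Cal:0, Esperanza:103/12, Fay:11/6, Hana:1, Ines:19/12, Leo:31/12, Liam:3, Uma:61/4, Yael:25/6.
Uma has the largest value, 61/4, making it the main broker — the node through which the most shortest paths run.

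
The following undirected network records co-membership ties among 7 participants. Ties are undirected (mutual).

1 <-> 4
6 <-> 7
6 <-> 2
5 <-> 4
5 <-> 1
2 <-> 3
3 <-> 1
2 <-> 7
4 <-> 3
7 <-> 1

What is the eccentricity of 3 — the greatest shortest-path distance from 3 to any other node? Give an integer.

2

Distances from 3: 1:1, 2:1, 4:1, 5:2, 6:2, 7:2.
The largest is 2 (to 5, 7, and 6), so the eccentricity of 3 is 2.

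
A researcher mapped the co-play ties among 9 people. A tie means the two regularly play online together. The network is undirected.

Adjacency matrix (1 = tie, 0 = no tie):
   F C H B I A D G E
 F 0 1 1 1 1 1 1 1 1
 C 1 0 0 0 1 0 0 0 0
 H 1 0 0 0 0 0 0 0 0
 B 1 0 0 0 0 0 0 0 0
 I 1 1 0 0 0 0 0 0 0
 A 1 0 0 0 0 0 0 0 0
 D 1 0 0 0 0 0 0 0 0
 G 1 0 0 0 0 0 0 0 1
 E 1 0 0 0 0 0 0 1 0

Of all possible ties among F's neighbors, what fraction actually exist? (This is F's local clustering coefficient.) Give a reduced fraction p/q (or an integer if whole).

F's neighbors: A, B, C, D, E, G, H, and I (k = 8).
Possible neighbor pairs: C(8,2) = 28. Edges among them: C–I, E–G → e = 2.
Clustering(F) = 2/28 = 1/14.

1/14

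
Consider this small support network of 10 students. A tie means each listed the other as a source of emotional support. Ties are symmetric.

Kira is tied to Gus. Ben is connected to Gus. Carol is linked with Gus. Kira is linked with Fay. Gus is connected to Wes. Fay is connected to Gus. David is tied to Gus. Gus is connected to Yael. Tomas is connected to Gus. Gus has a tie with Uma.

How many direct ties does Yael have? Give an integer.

Yael is directly tied to Gus. That is 1 neighbor, so the degree of Yael is 1.

1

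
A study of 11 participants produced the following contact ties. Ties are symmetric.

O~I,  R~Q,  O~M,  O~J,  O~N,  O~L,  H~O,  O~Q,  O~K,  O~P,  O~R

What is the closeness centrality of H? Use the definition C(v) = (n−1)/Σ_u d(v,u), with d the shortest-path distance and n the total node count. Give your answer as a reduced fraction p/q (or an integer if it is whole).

10/19

Distances from H: I:2, J:2, K:2, L:2, M:2, N:2, O:1, P:2, Q:2, R:2. Sum = 19.
n = 11, so closeness = 10/19.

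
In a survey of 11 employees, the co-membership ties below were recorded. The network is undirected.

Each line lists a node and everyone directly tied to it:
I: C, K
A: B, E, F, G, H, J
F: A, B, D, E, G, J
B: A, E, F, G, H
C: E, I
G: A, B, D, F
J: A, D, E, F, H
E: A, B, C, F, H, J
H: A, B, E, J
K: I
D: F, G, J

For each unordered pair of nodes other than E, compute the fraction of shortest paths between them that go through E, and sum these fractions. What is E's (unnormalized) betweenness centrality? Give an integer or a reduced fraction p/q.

43/2

Pairs whose geodesics pass through E — H–F: 1/4; H–I: 1; H–K: 1; H–C: 1; B–J: 1/4; B–I: 1; B–K: 1; B–C: 1; A–I: 1; A–K: 1; A–C: 1; F–I: 1; F–K: 1; F–C: 1 … (+9 more pairs).
All other pairs contribute 0.
Summing the contributions gives betweenness(E) = 43/2.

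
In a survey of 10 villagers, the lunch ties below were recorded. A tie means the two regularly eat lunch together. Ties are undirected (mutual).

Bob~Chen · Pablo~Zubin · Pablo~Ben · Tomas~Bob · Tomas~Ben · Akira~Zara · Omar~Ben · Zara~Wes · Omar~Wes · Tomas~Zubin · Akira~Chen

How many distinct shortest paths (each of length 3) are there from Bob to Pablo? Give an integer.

The shortest distance is 3. The length-3 paths are: Bob–Tomas–Ben–Pablo; Bob–Tomas–Zubin–Pablo.
That gives 2 distinct shortest paths.

2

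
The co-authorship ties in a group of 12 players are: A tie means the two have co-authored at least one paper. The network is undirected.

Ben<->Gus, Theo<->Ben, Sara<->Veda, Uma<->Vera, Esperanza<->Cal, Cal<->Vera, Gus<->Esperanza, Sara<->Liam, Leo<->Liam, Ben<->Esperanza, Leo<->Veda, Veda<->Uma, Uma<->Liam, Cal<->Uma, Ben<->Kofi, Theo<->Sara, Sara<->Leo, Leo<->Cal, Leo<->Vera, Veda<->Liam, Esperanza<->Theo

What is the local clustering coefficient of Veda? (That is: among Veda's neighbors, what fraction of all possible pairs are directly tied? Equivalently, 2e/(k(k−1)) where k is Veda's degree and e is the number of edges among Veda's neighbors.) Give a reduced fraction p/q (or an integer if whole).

2/3

Veda's neighbors: Leo, Liam, Sara, and Uma (k = 4).
Possible neighbor pairs: C(4,2) = 6. Edges among them: Leo–Liam, Leo–Sara, Liam–Sara, Liam–Uma → e = 4.
Clustering(Veda) = 4/6 = 2/3.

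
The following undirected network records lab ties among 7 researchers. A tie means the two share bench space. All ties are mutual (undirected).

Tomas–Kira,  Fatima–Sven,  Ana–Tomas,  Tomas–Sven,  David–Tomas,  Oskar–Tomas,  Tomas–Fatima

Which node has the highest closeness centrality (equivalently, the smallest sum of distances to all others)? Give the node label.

Tomas

Farness (sum of distances to all others) for each node — Ana:11, David:11, Fatima:10, Kira:11, Oskar:11, Sven:10, Tomas:6.
The smallest farness is 6, for Tomas, so Tomas has the highest closeness.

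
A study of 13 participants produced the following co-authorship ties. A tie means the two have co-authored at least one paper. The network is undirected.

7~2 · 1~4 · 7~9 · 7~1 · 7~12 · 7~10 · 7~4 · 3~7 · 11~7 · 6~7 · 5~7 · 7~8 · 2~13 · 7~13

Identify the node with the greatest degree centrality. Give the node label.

Degrees — 1:2, 2:2, 3:1, 4:2, 5:1, 6:1, 7:12, 8:1, 9:1, 10:1, 11:1, 12:1, 13:2.
The maximum is 12, attained only by 7.

7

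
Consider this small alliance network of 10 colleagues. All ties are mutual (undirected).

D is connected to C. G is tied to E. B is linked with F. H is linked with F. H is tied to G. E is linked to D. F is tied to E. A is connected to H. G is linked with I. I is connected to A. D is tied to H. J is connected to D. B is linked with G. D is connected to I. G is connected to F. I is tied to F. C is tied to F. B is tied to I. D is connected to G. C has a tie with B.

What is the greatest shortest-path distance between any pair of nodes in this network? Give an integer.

Eccentricity of each node (its greatest distance to any other): A:3, B:3, C:3, D:2, E:3, F:3, G:2, H:2, I:2, J:3.
The maximum eccentricity is 3, realized for instance by the pair J–A via J – D – H – A. So the diameter is 3.

3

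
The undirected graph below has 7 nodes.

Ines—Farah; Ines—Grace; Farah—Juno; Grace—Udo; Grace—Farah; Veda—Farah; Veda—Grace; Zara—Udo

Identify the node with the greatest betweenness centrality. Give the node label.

Unnormalized betweenness of each node: Farah:11/2, Grace:17/2, Ines:0, Juno:0, Udo:5, Veda:0, Zara:0.
Grace has the largest value, 17/2, making it the main broker — the node through which the most shortest paths run.

Grace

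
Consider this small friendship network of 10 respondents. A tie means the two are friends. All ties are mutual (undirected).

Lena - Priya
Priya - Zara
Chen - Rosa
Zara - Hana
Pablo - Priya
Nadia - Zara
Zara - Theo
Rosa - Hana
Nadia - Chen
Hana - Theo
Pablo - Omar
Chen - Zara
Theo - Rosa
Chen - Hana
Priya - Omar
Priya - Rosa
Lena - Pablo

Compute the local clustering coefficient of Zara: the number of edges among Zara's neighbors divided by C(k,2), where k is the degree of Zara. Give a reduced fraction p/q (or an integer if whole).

Zara's neighbors: Chen, Hana, Nadia, Priya, and Theo (k = 5).
Possible neighbor pairs: C(5,2) = 10. Edges among them: Chen–Hana, Chen–Nadia, Hana–Theo → e = 3.
Clustering(Zara) = 3/10.

3/10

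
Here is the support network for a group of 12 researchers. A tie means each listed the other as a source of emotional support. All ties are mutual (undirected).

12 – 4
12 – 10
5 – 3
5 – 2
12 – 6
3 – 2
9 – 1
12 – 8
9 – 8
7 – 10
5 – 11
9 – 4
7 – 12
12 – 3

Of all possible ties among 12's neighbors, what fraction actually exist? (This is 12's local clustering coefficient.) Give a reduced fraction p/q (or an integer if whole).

1/15

12's neighbors: 3, 4, 6, 7, 8, and 10 (k = 6).
Possible neighbor pairs: C(6,2) = 15. Edges among them: 7–10 → e = 1.
Clustering(12) = 1/15.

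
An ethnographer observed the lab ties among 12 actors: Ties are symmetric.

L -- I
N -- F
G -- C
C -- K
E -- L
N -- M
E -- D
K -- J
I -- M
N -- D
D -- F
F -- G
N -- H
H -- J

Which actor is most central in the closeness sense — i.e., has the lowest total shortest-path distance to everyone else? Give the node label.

N

Farness (sum of distances to all others) for each node — C:33, D:24, E:30, F:23, G:28, H:26, I:33, J:31, K:36, L:36, M:27, N:21.
The smallest farness is 21, for N, so N has the highest closeness.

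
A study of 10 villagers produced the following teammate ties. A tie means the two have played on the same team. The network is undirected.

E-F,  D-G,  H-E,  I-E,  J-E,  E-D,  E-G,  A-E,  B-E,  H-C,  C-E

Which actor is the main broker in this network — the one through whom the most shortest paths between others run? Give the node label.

Unnormalized betweenness of each node: A:0, B:0, C:0, D:0, E:34, F:0, G:0, H:0, I:0, J:0.
E has the largest value, 34, making it the main broker — the node through which the most shortest paths run.

E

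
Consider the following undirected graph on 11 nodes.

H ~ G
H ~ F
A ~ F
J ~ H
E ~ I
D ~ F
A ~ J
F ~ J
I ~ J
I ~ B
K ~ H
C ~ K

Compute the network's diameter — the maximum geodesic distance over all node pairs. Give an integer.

Eccentricity of each node (its greatest distance to any other): A:4, B:5, C:5, D:4, E:5, F:3, G:4, H:3, I:4, J:3, K:4.
The maximum eccentricity is 5, realized for instance by the pair B–C via B – I – J – H – K – C. So the diameter is 5.

5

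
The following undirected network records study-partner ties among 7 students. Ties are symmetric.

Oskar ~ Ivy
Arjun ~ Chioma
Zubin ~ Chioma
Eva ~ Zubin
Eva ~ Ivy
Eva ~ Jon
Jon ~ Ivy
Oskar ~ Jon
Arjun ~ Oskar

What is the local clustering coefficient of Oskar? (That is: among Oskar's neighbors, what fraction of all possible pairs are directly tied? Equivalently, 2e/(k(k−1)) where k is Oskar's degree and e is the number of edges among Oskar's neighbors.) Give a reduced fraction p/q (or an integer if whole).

1/3

Oskar's neighbors: Arjun, Ivy, and Jon (k = 3).
Possible neighbor pairs: C(3,2) = 3. Edges among them: Ivy–Jon → e = 1.
Clustering(Oskar) = 1/3.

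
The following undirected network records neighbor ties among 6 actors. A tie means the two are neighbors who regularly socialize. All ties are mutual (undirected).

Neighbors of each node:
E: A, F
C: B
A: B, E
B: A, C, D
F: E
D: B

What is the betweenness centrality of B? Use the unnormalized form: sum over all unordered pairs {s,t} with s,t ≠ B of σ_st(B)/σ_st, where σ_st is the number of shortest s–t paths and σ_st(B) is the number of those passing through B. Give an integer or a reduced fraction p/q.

Pairs whose geodesics pass through B — A–C: 1; A–D: 1; F–C: 1; F–D: 1; E–C: 1; E–D: 1; C–D: 1.
All other pairs contribute 0.
Summing the contributions gives betweenness(B) = 7.

7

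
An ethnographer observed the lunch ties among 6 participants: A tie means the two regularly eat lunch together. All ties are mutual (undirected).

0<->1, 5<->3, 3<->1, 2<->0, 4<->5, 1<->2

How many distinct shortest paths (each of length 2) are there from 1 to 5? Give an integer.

The shortest distance is 2, and the only length-2 path is 1–3–5. So there is exactly 1 shortest path.

1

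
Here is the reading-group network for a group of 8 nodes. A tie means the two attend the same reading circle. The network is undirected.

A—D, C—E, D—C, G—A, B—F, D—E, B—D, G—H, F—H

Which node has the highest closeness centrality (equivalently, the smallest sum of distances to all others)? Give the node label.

Farness (sum of distances to all others) for each node — A:13, B:13, C:16, D:11, E:16, F:15, G:15, H:17.
The smallest farness is 11, for D, so D has the highest closeness.

D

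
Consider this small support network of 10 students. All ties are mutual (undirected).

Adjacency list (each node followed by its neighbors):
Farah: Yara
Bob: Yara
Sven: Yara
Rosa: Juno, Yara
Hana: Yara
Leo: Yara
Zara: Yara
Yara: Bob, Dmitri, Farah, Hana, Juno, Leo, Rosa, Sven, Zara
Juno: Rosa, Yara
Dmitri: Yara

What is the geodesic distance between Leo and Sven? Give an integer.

One shortest route is Leo – Yara – Sven, which uses 2 edges, and Leo and Sven are not directly tied, so nothing shorter exists. So d(Leo,Sven) = 2.

2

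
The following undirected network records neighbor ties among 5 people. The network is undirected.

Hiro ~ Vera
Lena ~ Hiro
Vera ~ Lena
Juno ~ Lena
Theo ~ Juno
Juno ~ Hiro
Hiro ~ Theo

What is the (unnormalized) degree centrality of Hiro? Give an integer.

Hiro is directly tied to Juno, Lena, Theo, and Vera. That is 4 neighbors, so the degree of Hiro is 4.

4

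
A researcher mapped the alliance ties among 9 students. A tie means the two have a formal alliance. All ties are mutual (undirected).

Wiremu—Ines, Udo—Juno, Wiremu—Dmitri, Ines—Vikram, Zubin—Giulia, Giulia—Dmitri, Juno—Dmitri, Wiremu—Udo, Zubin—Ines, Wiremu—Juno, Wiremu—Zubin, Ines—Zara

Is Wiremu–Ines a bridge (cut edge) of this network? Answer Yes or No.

Even without that edge, Wiremu still reaches Ines via Wiremu – Zubin – Ines, so the network stays connected. Not a bridge.

No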